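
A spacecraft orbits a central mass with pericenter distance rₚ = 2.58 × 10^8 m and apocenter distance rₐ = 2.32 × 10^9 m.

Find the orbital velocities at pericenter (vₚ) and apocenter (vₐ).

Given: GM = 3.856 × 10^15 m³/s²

Use the vis-viva equation v² = GM(2/r − 1/a) with a = (rₚ + rₐ)/2 = (2.58e+08 + 2.32e+09)/2 = 1.289e+09 m.
vₚ = √(GM · (2/rₚ − 1/a)) = √(3.856e+15 · (2/2.58e+08 − 1/1.289e+09)) m/s ≈ 5187 m/s = 5.187 km/s.
vₐ = √(GM · (2/rₐ − 1/a)) = √(3.856e+15 · (2/2.32e+09 − 1/1.289e+09)) m/s ≈ 576.8 m/s = 576.8 m/s.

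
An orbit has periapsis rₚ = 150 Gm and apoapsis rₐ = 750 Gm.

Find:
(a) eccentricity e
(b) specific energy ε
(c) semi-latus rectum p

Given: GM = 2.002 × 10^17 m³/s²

Convert to SI: rₚ = 150 Gm = 1.5e+11 m; rₐ = 750 Gm = 7.5e+11 m.
(a) e = (rₐ − rₚ)/(rₐ + rₚ) = (7.5e+11 − 1.5e+11)/(7.5e+11 + 1.5e+11) ≈ 0.6667
(b) With a = (rₚ + rₐ)/2 = 4.5e+11 m, ε = −GM/(2a) = −2.002e+17/(2 · 4.5e+11) J/kg ≈ -2.224e+05 J/kg
(c) From a = (rₚ + rₐ)/2 = 4.5e+11 m and e = (rₐ − rₚ)/(rₐ + rₚ) = 0.666667, p = a(1 − e²) = 4.5e+11 · (1 − (0.666667)²) ≈ 2.5e+11 m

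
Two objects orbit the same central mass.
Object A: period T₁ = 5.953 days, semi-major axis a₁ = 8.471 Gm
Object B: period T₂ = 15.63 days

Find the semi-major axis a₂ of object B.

Convert to SI: T₁ = 5.953 days = 514339 s; a₁ = 8.471 Gm = 8.471e+09 m; T₂ = 15.63 days = 1.35043e+06 s.
Kepler's third law: (T₁/T₂)² = (a₁/a₂)³ ⇒ a₂ = a₁ · (T₂/T₁)^(2/3).
T₂/T₁ = 1.35043e+06 / 514339 = 2.62557.
a₂ = 8.471e+09 · (2.62557)^(2/3) m ≈ 1.612e+10 m = 16.12 Gm.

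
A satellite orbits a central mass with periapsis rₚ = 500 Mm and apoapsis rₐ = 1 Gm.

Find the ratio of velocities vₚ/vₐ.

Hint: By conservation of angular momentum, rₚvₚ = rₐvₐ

Convert to SI: rₚ = 500 Mm = 5e+08 m; rₐ = 1 Gm = 1e+09 m.
Conservation of angular momentum gives rₚvₚ = rₐvₐ, so vₚ/vₐ = rₐ/rₚ.
vₚ/vₐ = 1e+09 / 5e+08 ≈ 2.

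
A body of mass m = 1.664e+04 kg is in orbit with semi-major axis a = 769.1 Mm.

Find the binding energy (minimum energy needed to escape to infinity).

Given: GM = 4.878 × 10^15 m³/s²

Convert to SI: a = 769.1 Mm = 7.691e+08 m.
Total orbital energy is E = −GMm/(2a); binding energy is E_bind = −E = GMm/(2a).
E_bind = 4.878e+15 · 1.664e+04 / (2 · 7.691e+08) J ≈ 5.277e+10 J = 52.77 GJ.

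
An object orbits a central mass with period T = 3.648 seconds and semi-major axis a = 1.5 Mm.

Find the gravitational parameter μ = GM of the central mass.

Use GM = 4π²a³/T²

Convert to SI: a = 1.5 Mm = 1.5e+06 m.
GM = 4π² · a³ / T².
GM = 4π² · (1.5e+06)³ / (3.648)² m³/s² ≈ 1.001e+19 m³/s² = 1.001 × 10^19 m³/s².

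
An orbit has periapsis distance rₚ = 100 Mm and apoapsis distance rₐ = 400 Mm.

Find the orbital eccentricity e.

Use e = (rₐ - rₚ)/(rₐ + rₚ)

Convert to SI: rₚ = 100 Mm = 1e+08 m; rₐ = 400 Mm = 4e+08 m.
e = (rₐ − rₚ) / (rₐ + rₚ).
e = (4e+08 − 1e+08) / (4e+08 + 1e+08) = 3e+08 / 5e+08 ≈ 0.6.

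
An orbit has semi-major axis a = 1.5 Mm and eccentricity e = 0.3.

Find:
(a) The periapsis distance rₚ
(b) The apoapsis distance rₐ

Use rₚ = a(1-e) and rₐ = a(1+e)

Convert to SI: a = 1.5 Mm = 1.5e+06 m.
(a) rₚ = a(1 − e) = 1.5e+06 · (1 − 0.3) = 1.5e+06 · 0.7 ≈ 1.05e+06 m = 1.05 Mm.
(b) rₐ = a(1 + e) = 1.5e+06 · (1 + 0.3) = 1.5e+06 · 1.3 ≈ 1.95e+06 m = 1.95 Mm.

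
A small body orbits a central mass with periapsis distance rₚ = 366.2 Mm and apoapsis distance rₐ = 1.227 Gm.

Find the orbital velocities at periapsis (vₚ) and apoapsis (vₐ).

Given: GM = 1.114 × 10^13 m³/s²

Convert to SI: rₚ = 366.2 Mm = 3.662e+08 m; rₐ = 1.227 Gm = 1.227e+09 m.
Use the vis-viva equation v² = GM(2/r − 1/a) with a = (rₚ + rₐ)/2 = (3.662e+08 + 1.227e+09)/2 = 7.966e+08 m.
vₚ = √(GM · (2/rₚ − 1/a)) = √(1.114e+13 · (2/3.662e+08 − 1/7.966e+08)) m/s ≈ 216.5 m/s = 216.5 m/s.
vₐ = √(GM · (2/rₐ − 1/a)) = √(1.114e+13 · (2/1.227e+09 − 1/7.966e+08)) m/s ≈ 64.6 m/s = 64.6 m/s.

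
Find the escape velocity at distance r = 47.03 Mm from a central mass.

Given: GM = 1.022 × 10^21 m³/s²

Convert to SI: r = 47.03 Mm = 4.703e+07 m.
Escape velocity comes from setting total energy to zero: ½v² − GM/r = 0 ⇒ v_esc = √(2GM / r).
v_esc = √(2 · 1.022e+21 / 4.703e+07) m/s ≈ 6.593e+06 m/s = 6593 km/s.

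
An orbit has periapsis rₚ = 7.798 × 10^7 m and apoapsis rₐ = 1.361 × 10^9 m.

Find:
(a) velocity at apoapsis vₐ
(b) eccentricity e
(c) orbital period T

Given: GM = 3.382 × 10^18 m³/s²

(a) With a = (rₚ + rₐ)/2 = 7.1949e+08 m, vₐ = √(GM (2/rₐ − 1/a)) = √(3.382e+18 · (2/1.361e+09 − 1/7.1949e+08)) m/s ≈ 1.641e+04 m/s
(b) e = (rₐ − rₚ)/(rₐ + rₚ) = (1.361e+09 − 7.798e+07)/(1.361e+09 + 7.798e+07) ≈ 0.8916
(c) With a = (rₚ + rₐ)/2 = 7.1949e+08 m, T = 2π √(a³/GM) = 2π √((7.1949e+08)³/3.382e+18) s ≈ 6.594e+04 s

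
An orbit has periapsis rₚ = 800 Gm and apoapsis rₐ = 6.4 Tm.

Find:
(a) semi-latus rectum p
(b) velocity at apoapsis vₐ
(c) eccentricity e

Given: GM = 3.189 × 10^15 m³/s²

Convert to SI: rₚ = 800 Gm = 8e+11 m; rₐ = 6.4 Tm = 6.4e+12 m.
(a) From a = (rₚ + rₐ)/2 = 3.6e+12 m and e = (rₐ − rₚ)/(rₐ + rₚ) = 0.777778, p = a(1 − e²) = 3.6e+12 · (1 − (0.777778)²) ≈ 1.422e+12 m
(b) With a = (rₚ + rₐ)/2 = 3.6e+12 m, vₐ = √(GM (2/rₐ − 1/a)) = √(3.189e+15 · (2/6.4e+12 − 1/3.6e+12)) m/s ≈ 10.52 m/s
(c) e = (rₐ − rₚ)/(rₐ + rₚ) = (6.4e+12 − 8e+11)/(6.4e+12 + 8e+11) ≈ 0.7778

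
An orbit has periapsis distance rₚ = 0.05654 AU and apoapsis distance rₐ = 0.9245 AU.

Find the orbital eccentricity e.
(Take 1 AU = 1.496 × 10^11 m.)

Convert to SI: rₚ = 0.05654 AU = 8.45838e+09 m; rₐ = 0.9245 AU = 1.38305e+11 m.
e = (rₐ − rₚ) / (rₐ + rₚ).
e = (1.38305e+11 − 8.45838e+09) / (1.38305e+11 + 8.45838e+09) = 1.29847e+11 / 1.46764e+11 ≈ 0.8847.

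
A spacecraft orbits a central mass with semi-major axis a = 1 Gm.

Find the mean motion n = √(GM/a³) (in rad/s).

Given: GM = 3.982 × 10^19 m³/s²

Convert to SI: a = 1 Gm = 1e+09 m.
n = √(GM / a³).
n = √(3.982e+19 / (1e+09)³) rad/s ≈ 0.0001995 rad/s.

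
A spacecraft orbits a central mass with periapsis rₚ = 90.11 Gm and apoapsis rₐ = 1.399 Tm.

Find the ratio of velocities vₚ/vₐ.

Convert to SI: rₚ = 90.11 Gm = 9.011e+10 m; rₐ = 1.399 Tm = 1.399e+12 m.
Conservation of angular momentum gives rₚvₚ = rₐvₐ, so vₚ/vₐ = rₐ/rₚ.
vₚ/vₐ = 1.399e+12 / 9.011e+10 ≈ 15.53.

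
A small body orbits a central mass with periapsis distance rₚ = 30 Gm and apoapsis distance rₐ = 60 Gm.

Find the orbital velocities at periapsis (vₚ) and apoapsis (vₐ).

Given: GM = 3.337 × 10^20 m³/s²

Convert to SI: rₚ = 30 Gm = 3e+10 m; rₐ = 60 Gm = 6e+10 m.
Use the vis-viva equation v² = GM(2/r − 1/a) with a = (rₚ + rₐ)/2 = (3e+10 + 6e+10)/2 = 4.5e+10 m.
vₚ = √(GM · (2/rₚ − 1/a)) = √(3.337e+20 · (2/3e+10 − 1/4.5e+10)) m/s ≈ 1.218e+05 m/s = 121.8 km/s.
vₐ = √(GM · (2/rₐ − 1/a)) = √(3.337e+20 · (2/6e+10 − 1/4.5e+10)) m/s ≈ 6.089e+04 m/s = 60.89 km/s.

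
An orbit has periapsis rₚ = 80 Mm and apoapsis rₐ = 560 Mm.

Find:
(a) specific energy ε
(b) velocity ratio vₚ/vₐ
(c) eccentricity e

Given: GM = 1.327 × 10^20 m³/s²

Convert to SI: rₚ = 80 Mm = 8e+07 m; rₐ = 560 Mm = 5.6e+08 m.
(a) With a = (rₚ + rₐ)/2 = 3.2e+08 m, ε = −GM/(2a) = −1.327e+20/(2 · 3.2e+08) J/kg ≈ -2.073e+11 J/kg
(b) Conservation of angular momentum (rₚvₚ = rₐvₐ) gives vₚ/vₐ = rₐ/rₚ = 5.6e+08/8e+07 ≈ 7
(c) e = (rₐ − rₚ)/(rₐ + rₚ) = (5.6e+08 − 8e+07)/(5.6e+08 + 8e+07) ≈ 0.75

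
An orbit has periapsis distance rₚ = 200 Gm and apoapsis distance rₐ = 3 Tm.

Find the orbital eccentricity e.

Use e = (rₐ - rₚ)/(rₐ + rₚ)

Convert to SI: rₚ = 200 Gm = 2e+11 m; rₐ = 3 Tm = 3e+12 m.
e = (rₐ − rₚ) / (rₐ + rₚ).
e = (3e+12 − 2e+11) / (3e+12 + 2e+11) = 2.8e+12 / 3.2e+12 ≈ 0.875.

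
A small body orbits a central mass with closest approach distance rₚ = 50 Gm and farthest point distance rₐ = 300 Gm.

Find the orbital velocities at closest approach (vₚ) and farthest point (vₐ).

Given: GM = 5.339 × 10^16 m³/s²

Convert to SI: rₚ = 50 Gm = 5e+10 m; rₐ = 300 Gm = 3e+11 m.
Use the vis-viva equation v² = GM(2/r − 1/a) with a = (rₚ + rₐ)/2 = (5e+10 + 3e+11)/2 = 1.75e+11 m.
vₚ = √(GM · (2/rₚ − 1/a)) = √(5.339e+16 · (2/5e+10 − 1/1.75e+11)) m/s ≈ 1353 m/s = 1.353 km/s.
vₐ = √(GM · (2/rₐ − 1/a)) = √(5.339e+16 · (2/3e+11 − 1/1.75e+11)) m/s ≈ 225.5 m/s = 225.5 m/s.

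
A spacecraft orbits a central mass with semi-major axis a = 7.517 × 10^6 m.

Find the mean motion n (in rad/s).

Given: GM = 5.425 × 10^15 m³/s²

n = √(GM / a³).
n = √(5.425e+15 / (7.517e+06)³) rad/s ≈ 0.003574 rad/s.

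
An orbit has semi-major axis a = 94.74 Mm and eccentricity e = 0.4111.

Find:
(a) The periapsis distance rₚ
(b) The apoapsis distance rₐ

Convert to SI: a = 94.74 Mm = 9.474e+07 m.
(a) rₚ = a(1 − e) = 9.474e+07 · (1 − 0.4111) = 9.474e+07 · 0.5889 ≈ 5.579e+07 m = 55.79 Mm.
(b) rₐ = a(1 + e) = 9.474e+07 · (1 + 0.4111) = 9.474e+07 · 1.4111 ≈ 1.337e+08 m = 133.7 Mm.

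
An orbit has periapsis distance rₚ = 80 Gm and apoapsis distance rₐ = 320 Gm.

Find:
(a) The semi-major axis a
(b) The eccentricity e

Convert to SI: rₚ = 80 Gm = 8e+10 m; rₐ = 320 Gm = 3.2e+11 m.
(a) a = (rₚ + rₐ) / 2 = (8e+10 + 3.2e+11) / 2 ≈ 2e+11 m = 200 Gm.
(b) e = (rₐ − rₚ) / (rₐ + rₚ) = (3.2e+11 − 8e+10) / (3.2e+11 + 8e+10) ≈ 0.6.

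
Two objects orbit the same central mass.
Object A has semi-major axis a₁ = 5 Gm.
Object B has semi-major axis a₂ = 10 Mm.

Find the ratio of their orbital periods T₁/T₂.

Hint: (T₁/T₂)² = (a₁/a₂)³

Convert to SI: a₁ = 5 Gm = 5e+09 m; a₂ = 10 Mm = 1e+07 m.
From Kepler's third law, (T₁/T₂)² = (a₁/a₂)³, so T₁/T₂ = (a₁/a₂)^(3/2).
a₁/a₂ = 5e+09 / 1e+07 = 500.
T₁/T₂ = (500)^(3/2) ≈ 1.118e+04.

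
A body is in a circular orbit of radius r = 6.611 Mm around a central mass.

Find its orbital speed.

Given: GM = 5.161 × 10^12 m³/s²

Convert to SI: r = 6.611 Mm = 6.611e+06 m.
For a circular orbit, gravity supplies the centripetal force, so v = √(GM / r).
v = √(5.161e+12 / 6.611e+06) m/s ≈ 883.6 m/s = 883.6 m/s.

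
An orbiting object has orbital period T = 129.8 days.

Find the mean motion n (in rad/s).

Convert to SI: T = 129.8 days = 1.12147e+07 s.
n = 2π / T.
n = 2π / 1.12147e+07 s ≈ 5.603e-07 rad/s.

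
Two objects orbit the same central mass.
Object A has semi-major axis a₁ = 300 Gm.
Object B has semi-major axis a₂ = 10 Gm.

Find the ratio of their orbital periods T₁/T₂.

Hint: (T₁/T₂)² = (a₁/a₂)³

Convert to SI: a₁ = 300 Gm = 3e+11 m; a₂ = 10 Gm = 1e+10 m.
From Kepler's third law, (T₁/T₂)² = (a₁/a₂)³, so T₁/T₂ = (a₁/a₂)^(3/2).
a₁/a₂ = 3e+11 / 1e+10 = 30.
T₁/T₂ = (30)^(3/2) ≈ 164.3.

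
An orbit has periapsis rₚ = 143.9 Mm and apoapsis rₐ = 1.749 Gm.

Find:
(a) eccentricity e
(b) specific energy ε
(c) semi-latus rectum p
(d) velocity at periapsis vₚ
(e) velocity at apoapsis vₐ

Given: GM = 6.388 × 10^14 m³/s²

Convert to SI: rₚ = 143.9 Mm = 1.439e+08 m; rₐ = 1.749 Gm = 1.749e+09 m.
(a) e = (rₐ − rₚ)/(rₐ + rₚ) = (1.749e+09 − 1.439e+08)/(1.749e+09 + 1.439e+08) ≈ 0.848
(b) With a = (rₚ + rₐ)/2 = 9.4645e+08 m, ε = −GM/(2a) = −6.388e+14/(2 · 9.4645e+08) J/kg ≈ -3.375e+05 J/kg
(c) From a = (rₚ + rₐ)/2 = 9.4645e+08 m and e = (rₐ − rₚ)/(rₐ + rₚ) = 0.847958, p = a(1 − e²) = 9.4645e+08 · (1 − (0.847958)²) ≈ 2.659e+08 m
(d) With a = (rₚ + rₐ)/2 = 9.4645e+08 m, vₚ = √(GM (2/rₚ − 1/a)) = √(6.388e+14 · (2/1.439e+08 − 1/9.4645e+08)) m/s ≈ 2864 m/s
(e) With a = (rₚ + rₐ)/2 = 9.4645e+08 m, vₐ = √(GM (2/rₐ − 1/a)) = √(6.388e+14 · (2/1.749e+09 − 1/9.4645e+08)) m/s ≈ 235.7 m/s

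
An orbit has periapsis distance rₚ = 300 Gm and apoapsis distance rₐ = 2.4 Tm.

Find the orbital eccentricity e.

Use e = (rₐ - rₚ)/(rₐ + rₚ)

Convert to SI: rₚ = 300 Gm = 3e+11 m; rₐ = 2.4 Tm = 2.4e+12 m.
e = (rₐ − rₚ) / (rₐ + rₚ).
e = (2.4e+12 − 3e+11) / (2.4e+12 + 3e+11) = 2.1e+12 / 2.7e+12 ≈ 0.7778.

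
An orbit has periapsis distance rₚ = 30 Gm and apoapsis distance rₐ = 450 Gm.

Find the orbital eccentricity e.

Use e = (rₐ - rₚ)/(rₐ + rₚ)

Convert to SI: rₚ = 30 Gm = 3e+10 m; rₐ = 450 Gm = 4.5e+11 m.
e = (rₐ − rₚ) / (rₐ + rₚ).
e = (4.5e+11 − 3e+10) / (4.5e+11 + 3e+10) = 4.2e+11 / 4.8e+11 ≈ 0.875.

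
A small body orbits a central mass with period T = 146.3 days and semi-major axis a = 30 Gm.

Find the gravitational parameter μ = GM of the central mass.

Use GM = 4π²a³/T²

Convert to SI: T = 146.3 days = 1.26403e+07 s; a = 30 Gm = 3e+10 m.
GM = 4π² · a³ / T².
GM = 4π² · (3e+10)³ / (1.26403e+07)² m³/s² ≈ 6.671e+18 m³/s² = 6.671 × 10^18 m³/s².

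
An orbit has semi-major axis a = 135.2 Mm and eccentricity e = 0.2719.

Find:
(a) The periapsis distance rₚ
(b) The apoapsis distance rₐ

Convert to SI: a = 135.2 Mm = 1.352e+08 m.
(a) rₚ = a(1 − e) = 1.352e+08 · (1 − 0.2719) = 1.352e+08 · 0.7281 ≈ 9.844e+07 m = 98.44 Mm.
(b) rₐ = a(1 + e) = 1.352e+08 · (1 + 0.2719) = 1.352e+08 · 1.2719 ≈ 1.72e+08 m = 172 Mm.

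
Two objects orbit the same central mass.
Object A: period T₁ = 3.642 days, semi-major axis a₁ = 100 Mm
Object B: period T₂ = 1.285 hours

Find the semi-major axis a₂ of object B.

Convert to SI: T₁ = 3.642 days = 314669 s; a₁ = 100 Mm = 1e+08 m; T₂ = 1.285 hours = 4626 s.
Kepler's third law: (T₁/T₂)² = (a₁/a₂)³ ⇒ a₂ = a₁ · (T₂/T₁)^(2/3).
T₂/T₁ = 4626 / 314669 = 0.0147012.
a₂ = 1e+08 · (0.0147012)^(2/3) m ≈ 6.001e+06 m = 6.001 Mm.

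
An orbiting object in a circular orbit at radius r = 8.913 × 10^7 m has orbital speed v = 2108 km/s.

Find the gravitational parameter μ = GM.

Convert to SI: v = 2108 km/s = 2.108e+06 m/s.
For a circular orbit v² = GM/r, so GM = v² · r.
GM = (2.108e+06)² · 8.913e+07 m³/s² ≈ 3.961e+20 m³/s² = 3.961 × 10^20 m³/s².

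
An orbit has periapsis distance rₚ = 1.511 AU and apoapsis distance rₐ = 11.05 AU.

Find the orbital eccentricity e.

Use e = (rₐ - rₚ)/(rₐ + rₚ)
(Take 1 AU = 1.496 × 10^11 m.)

Convert to SI: rₚ = 1.511 AU = 2.26046e+11 m; rₐ = 11.05 AU = 1.65308e+12 m.
e = (rₐ − rₚ) / (rₐ + rₚ).
e = (1.65308e+12 − 2.26046e+11) / (1.65308e+12 + 2.26046e+11) = 1.42703e+12 / 1.87913e+12 ≈ 0.7594.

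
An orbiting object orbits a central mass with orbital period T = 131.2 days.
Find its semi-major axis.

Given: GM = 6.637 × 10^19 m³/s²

Convert to SI: T = 131.2 days = 1.13357e+07 s.
Invert Kepler's third law: a = (GM · T² / (4π²))^(1/3).
Substituting T = 1.13357e+07 s and GM = 6.637e+19 m³/s²:
a = (6.637e+19 · (1.13357e+07)² / (4π²))^(1/3) m
a ≈ 6e+10 m = 60 Gm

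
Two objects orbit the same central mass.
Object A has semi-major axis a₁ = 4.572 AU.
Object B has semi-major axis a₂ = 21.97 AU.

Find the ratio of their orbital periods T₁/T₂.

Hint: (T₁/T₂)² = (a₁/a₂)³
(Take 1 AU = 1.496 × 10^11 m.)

Convert to SI: a₁ = 4.572 AU = 6.83971e+11 m; a₂ = 21.97 AU = 3.28671e+12 m.
From Kepler's third law, (T₁/T₂)² = (a₁/a₂)³, so T₁/T₂ = (a₁/a₂)^(3/2).
a₁/a₂ = 6.83971e+11 / 3.28671e+12 = 0.208102.
T₁/T₂ = (0.208102)^(3/2) ≈ 0.09493.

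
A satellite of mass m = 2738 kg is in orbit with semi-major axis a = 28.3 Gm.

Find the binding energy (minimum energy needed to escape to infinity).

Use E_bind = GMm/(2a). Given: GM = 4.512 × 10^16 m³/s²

Convert to SI: a = 28.3 Gm = 2.83e+10 m.
Total orbital energy is E = −GMm/(2a); binding energy is E_bind = −E = GMm/(2a).
E_bind = 4.512e+16 · 2738 / (2 · 2.83e+10) J ≈ 2.183e+09 J = 2.183 GJ.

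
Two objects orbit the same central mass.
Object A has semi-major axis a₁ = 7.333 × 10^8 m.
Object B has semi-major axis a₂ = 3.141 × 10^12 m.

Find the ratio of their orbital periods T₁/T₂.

From Kepler's third law, (T₁/T₂)² = (a₁/a₂)³, so T₁/T₂ = (a₁/a₂)^(3/2).
a₁/a₂ = 7.333e+08 / 3.141e+12 = 0.000233461.
T₁/T₂ = (0.000233461)^(3/2) ≈ 3.567e-06.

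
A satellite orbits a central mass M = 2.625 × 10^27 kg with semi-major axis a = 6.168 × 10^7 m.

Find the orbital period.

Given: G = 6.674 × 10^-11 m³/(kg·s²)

GM = G · M = 6.674e-11 · 2.625e+27 = 1.75192e+17 m³/s².
Kepler's third law: T = 2π √(a³ / GM).
Substituting a = 6.168e+07 m and GM = 1.75192e+17 m³/s²:
T = 2π √((6.168e+07)³ / 1.75192e+17) s
T ≈ 7272 s = 2.02 hours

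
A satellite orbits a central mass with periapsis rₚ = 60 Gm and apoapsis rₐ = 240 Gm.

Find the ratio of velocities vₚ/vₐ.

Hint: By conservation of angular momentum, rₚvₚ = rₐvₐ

Convert to SI: rₚ = 60 Gm = 6e+10 m; rₐ = 240 Gm = 2.4e+11 m.
Conservation of angular momentum gives rₚvₚ = rₐvₐ, so vₚ/vₐ = rₐ/rₚ.
vₚ/vₐ = 2.4e+11 / 6e+10 ≈ 4.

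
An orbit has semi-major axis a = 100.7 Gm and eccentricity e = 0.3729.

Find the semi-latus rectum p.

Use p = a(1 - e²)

Convert to SI: a = 100.7 Gm = 1.007e+11 m.
p = a (1 − e²).
p = 1.007e+11 · (1 − (0.3729)²) = 1.007e+11 · 0.860946 ≈ 8.67e+10 m = 86.7 Gm.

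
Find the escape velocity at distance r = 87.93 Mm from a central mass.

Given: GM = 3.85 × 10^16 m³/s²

Convert to SI: r = 87.93 Mm = 8.793e+07 m.
Escape velocity comes from setting total energy to zero: ½v² − GM/r = 0 ⇒ v_esc = √(2GM / r).
v_esc = √(2 · 3.85e+16 / 8.793e+07) m/s ≈ 2.959e+04 m/s = 29.59 km/s.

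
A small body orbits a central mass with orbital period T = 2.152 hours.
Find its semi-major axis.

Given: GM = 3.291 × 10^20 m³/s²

Convert to SI: T = 2.152 hours = 7747.2 s.
Invert Kepler's third law: a = (GM · T² / (4π²))^(1/3).
Substituting T = 7747.2 s and GM = 3.291e+20 m³/s²:
a = (3.291e+20 · (7747.2)² / (4π²))^(1/3) m
a ≈ 7.939e+08 m = 793.9 Mm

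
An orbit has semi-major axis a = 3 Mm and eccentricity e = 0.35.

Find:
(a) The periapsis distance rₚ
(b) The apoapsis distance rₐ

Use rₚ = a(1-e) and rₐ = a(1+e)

Convert to SI: a = 3 Mm = 3e+06 m.
(a) rₚ = a(1 − e) = 3e+06 · (1 − 0.35) = 3e+06 · 0.65 ≈ 1.95e+06 m = 1.95 Mm.
(b) rₐ = a(1 + e) = 3e+06 · (1 + 0.35) = 3e+06 · 1.35 ≈ 4.05e+06 m = 4.05 Mm.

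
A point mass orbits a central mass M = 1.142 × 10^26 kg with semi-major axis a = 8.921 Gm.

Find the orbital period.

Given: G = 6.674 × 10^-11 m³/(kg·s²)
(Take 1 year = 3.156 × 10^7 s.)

Convert to SI: a = 8.921 Gm = 8.921e+09 m.
GM = G · M = 6.674e-11 · 1.142e+26 = 7.62171e+15 m³/s².
Kepler's third law: T = 2π √(a³ / GM).
Substituting a = 8.921e+09 m and GM = 7.62171e+15 m³/s²:
T = 2π √((8.921e+09)³ / 7.62171e+15) s
T ≈ 6.064e+07 s = 1.921 years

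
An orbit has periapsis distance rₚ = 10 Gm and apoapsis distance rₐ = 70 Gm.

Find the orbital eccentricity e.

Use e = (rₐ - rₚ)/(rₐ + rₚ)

Convert to SI: rₚ = 10 Gm = 1e+10 m; rₐ = 70 Gm = 7e+10 m.
e = (rₐ − rₚ) / (rₐ + rₚ).
e = (7e+10 − 1e+10) / (7e+10 + 1e+10) = 6e+10 / 8e+10 ≈ 0.75.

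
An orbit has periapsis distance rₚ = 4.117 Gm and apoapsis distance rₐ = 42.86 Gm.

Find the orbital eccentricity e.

Convert to SI: rₚ = 4.117 Gm = 4.117e+09 m; rₐ = 42.86 Gm = 4.286e+10 m.
e = (rₐ − rₚ) / (rₐ + rₚ).
e = (4.286e+10 − 4.117e+09) / (4.286e+10 + 4.117e+09) = 3.8743e+10 / 4.6977e+10 ≈ 0.8247.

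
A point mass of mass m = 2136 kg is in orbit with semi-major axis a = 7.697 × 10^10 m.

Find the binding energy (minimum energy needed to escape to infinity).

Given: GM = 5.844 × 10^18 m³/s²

Total orbital energy is E = −GMm/(2a); binding energy is E_bind = −E = GMm/(2a).
E_bind = 5.844e+18 · 2136 / (2 · 7.697e+10) J ≈ 8.109e+10 J = 81.09 GJ.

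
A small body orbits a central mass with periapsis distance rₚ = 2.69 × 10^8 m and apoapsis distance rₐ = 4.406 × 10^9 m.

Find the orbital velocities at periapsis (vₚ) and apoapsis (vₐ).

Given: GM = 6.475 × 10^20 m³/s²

Use the vis-viva equation v² = GM(2/r − 1/a) with a = (rₚ + rₐ)/2 = (2.69e+08 + 4.406e+09)/2 = 2.3375e+09 m.
vₚ = √(GM · (2/rₚ − 1/a)) = √(6.475e+20 · (2/2.69e+08 − 1/2.3375e+09)) m/s ≈ 2.13e+06 m/s = 2130 km/s.
vₐ = √(GM · (2/rₐ − 1/a)) = √(6.475e+20 · (2/4.406e+09 − 1/2.3375e+09)) m/s ≈ 1.3e+05 m/s = 130 km/s.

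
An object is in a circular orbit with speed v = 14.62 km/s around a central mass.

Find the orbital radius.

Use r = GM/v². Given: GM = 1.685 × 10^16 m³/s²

Convert to SI: v = 14.62 km/s = 14620 m/s.
For a circular orbit, v² = GM / r, so r = GM / v².
r = 1.685e+16 / (14620)² m ≈ 7.883e+07 m = 78.83 Mm.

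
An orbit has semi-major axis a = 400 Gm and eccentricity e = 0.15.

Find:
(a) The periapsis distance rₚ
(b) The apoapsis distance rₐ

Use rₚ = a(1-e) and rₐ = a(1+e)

Convert to SI: a = 400 Gm = 4e+11 m.
(a) rₚ = a(1 − e) = 4e+11 · (1 − 0.15) = 4e+11 · 0.85 ≈ 3.4e+11 m = 340 Gm.
(b) rₐ = a(1 + e) = 4e+11 · (1 + 0.15) = 4e+11 · 1.15 ≈ 4.6e+11 m = 460 Gm.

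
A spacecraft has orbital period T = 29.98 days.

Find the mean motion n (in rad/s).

Convert to SI: T = 29.98 days = 2.59027e+06 s.
n = 2π / T.
n = 2π / 2.59027e+06 s ≈ 2.426e-06 rad/s.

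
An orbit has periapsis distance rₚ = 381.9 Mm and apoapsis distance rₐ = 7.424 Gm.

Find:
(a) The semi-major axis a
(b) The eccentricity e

Convert to SI: rₚ = 381.9 Mm = 3.819e+08 m; rₐ = 7.424 Gm = 7.424e+09 m.
(a) a = (rₚ + rₐ) / 2 = (3.819e+08 + 7.424e+09) / 2 ≈ 3.903e+09 m = 3.903 Gm.
(b) e = (rₐ − rₚ) / (rₐ + rₚ) = (7.424e+09 − 3.819e+08) / (7.424e+09 + 3.819e+08) ≈ 0.9022.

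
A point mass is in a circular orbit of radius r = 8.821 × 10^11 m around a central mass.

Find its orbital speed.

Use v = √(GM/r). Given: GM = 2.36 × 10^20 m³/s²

For a circular orbit, gravity supplies the centripetal force, so v = √(GM / r).
v = √(2.36e+20 / 8.821e+11) m/s ≈ 1.636e+04 m/s = 16.36 km/s.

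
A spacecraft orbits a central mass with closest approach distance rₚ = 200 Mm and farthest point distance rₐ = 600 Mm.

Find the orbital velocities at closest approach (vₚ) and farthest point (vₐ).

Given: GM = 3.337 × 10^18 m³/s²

Convert to SI: rₚ = 200 Mm = 2e+08 m; rₐ = 600 Mm = 6e+08 m.
Use the vis-viva equation v² = GM(2/r − 1/a) with a = (rₚ + rₐ)/2 = (2e+08 + 6e+08)/2 = 4e+08 m.
vₚ = √(GM · (2/rₚ − 1/a)) = √(3.337e+18 · (2/2e+08 − 1/4e+08)) m/s ≈ 1.582e+05 m/s = 158.2 km/s.
vₐ = √(GM · (2/rₐ − 1/a)) = √(3.337e+18 · (2/6e+08 − 1/4e+08)) m/s ≈ 5.273e+04 m/s = 52.73 km/s.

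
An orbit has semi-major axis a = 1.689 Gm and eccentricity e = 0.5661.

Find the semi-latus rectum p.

Convert to SI: a = 1.689 Gm = 1.689e+09 m.
p = a (1 − e²).
p = 1.689e+09 · (1 − (0.5661)²) = 1.689e+09 · 0.679531 ≈ 1.148e+09 m = 1.148 Gm.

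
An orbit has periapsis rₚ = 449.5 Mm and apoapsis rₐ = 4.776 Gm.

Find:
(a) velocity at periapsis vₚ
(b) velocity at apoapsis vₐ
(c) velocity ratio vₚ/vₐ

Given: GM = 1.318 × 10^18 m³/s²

Convert to SI: rₚ = 449.5 Mm = 4.495e+08 m; rₐ = 4.776 Gm = 4.776e+09 m.
(a) With a = (rₚ + rₐ)/2 = 2.61275e+09 m, vₚ = √(GM (2/rₚ − 1/a)) = √(1.318e+18 · (2/4.495e+08 − 1/2.61275e+09)) m/s ≈ 7.321e+04 m/s
(b) With a = (rₚ + rₐ)/2 = 2.61275e+09 m, vₐ = √(GM (2/rₐ − 1/a)) = √(1.318e+18 · (2/4.776e+09 − 1/2.61275e+09)) m/s ≈ 6890 m/s
(c) Conservation of angular momentum (rₚvₚ = rₐvₐ) gives vₚ/vₐ = rₐ/rₚ = 4.776e+09/4.495e+08 ≈ 10.63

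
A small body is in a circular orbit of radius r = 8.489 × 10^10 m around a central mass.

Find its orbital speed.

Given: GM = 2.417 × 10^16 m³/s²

For a circular orbit, gravity supplies the centripetal force, so v = √(GM / r).
v = √(2.417e+16 / 8.489e+10) m/s ≈ 533.6 m/s = 533.6 m/s.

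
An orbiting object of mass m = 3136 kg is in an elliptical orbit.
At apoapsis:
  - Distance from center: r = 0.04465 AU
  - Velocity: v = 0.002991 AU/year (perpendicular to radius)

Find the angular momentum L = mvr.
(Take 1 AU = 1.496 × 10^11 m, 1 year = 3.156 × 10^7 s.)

Convert to SI: r = 0.04465 AU = 6.67964e+09 m; v = 0.002991 AU/year = 14.1779 m/s.
Since v is perpendicular to r, L = m · v · r.
L = 3136 · 14.1779 · 6.67964e+09 kg·m²/s ≈ 2.97e+14 kg·m²/s.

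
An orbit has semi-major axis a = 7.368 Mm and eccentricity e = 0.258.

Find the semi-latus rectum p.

Convert to SI: a = 7.368 Mm = 7.368e+06 m.
p = a (1 − e²).
p = 7.368e+06 · (1 − (0.258)²) = 7.368e+06 · 0.933436 ≈ 6.878e+06 m = 6.878 Mm.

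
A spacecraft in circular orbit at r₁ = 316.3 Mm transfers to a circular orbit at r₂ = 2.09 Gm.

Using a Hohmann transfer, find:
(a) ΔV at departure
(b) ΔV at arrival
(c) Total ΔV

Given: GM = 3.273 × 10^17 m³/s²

Convert to SI: r₁ = 316.3 Mm = 3.163e+08 m; r₂ = 2.09 Gm = 2.09e+09 m.
Transfer semi-major axis: a_t = (r₁ + r₂)/2 = (3.163e+08 + 2.09e+09)/2 = 1.20315e+09 m.
Circular speeds: v₁ = √(GM/r₁) = 32168 m/s, v₂ = √(GM/r₂) = 12514.1 m/s.
Transfer speeds (vis-viva v² = GM(2/r − 1/a_t)): v₁ᵗ = 42397.1 m/s, v₂ᵗ = 6416.37 m/s.
(a) ΔV₁ = |v₁ᵗ − v₁| ≈ 1.023e+04 m/s = 10.23 km/s.
(b) ΔV₂ = |v₂ − v₂ᵗ| ≈ 6098 m/s = 6.098 km/s.
(c) ΔV_total = ΔV₁ + ΔV₂ ≈ 1.633e+04 m/s = 16.33 km/s.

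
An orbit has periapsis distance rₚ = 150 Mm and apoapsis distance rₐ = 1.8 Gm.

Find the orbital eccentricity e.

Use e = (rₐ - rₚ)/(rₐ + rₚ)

Convert to SI: rₚ = 150 Mm = 1.5e+08 m; rₐ = 1.8 Gm = 1.8e+09 m.
e = (rₐ − rₚ) / (rₐ + rₚ).
e = (1.8e+09 − 1.5e+08) / (1.8e+09 + 1.5e+08) = 1.65e+09 / 1.95e+09 ≈ 0.8462.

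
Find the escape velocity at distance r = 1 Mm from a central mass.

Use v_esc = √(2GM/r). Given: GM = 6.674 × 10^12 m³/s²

Convert to SI: r = 1 Mm = 1e+06 m.
Escape velocity comes from setting total energy to zero: ½v² − GM/r = 0 ⇒ v_esc = √(2GM / r).
v_esc = √(2 · 6.674e+12 / 1e+06) m/s ≈ 3653 m/s = 3.653 km/s.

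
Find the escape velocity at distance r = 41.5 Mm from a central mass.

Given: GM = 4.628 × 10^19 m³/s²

Convert to SI: r = 41.5 Mm = 4.15e+07 m.
Escape velocity comes from setting total energy to zero: ½v² − GM/r = 0 ⇒ v_esc = √(2GM / r).
v_esc = √(2 · 4.628e+19 / 4.15e+07) m/s ≈ 1.493e+06 m/s = 1493 km/s.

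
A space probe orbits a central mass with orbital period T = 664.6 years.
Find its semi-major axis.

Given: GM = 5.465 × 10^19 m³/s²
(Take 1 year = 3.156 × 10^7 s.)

Convert to SI: T = 664.6 years = 2.09748e+10 s.
Invert Kepler's third law: a = (GM · T² / (4π²))^(1/3).
Substituting T = 2.09748e+10 s and GM = 5.465e+19 m³/s²:
a = (5.465e+19 · (2.09748e+10)² / (4π²))^(1/3) m
a ≈ 8.476e+12 m = 8.476 × 10^12 m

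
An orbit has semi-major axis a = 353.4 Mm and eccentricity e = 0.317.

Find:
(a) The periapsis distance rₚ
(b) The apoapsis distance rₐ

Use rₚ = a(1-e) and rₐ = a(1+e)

Convert to SI: a = 353.4 Mm = 3.534e+08 m.
(a) rₚ = a(1 − e) = 3.534e+08 · (1 − 0.317) = 3.534e+08 · 0.683 ≈ 2.414e+08 m = 241.4 Mm.
(b) rₐ = a(1 + e) = 3.534e+08 · (1 + 0.317) = 3.534e+08 · 1.317 ≈ 4.654e+08 m = 465.4 Mm.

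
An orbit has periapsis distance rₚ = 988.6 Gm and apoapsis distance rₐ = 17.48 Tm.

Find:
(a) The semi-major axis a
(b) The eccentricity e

Convert to SI: rₚ = 988.6 Gm = 9.886e+11 m; rₐ = 17.48 Tm = 1.748e+13 m.
(a) a = (rₚ + rₐ) / 2 = (9.886e+11 + 1.748e+13) / 2 ≈ 9.234e+12 m = 9.234 Tm.
(b) e = (rₐ − rₚ) / (rₐ + rₚ) = (1.748e+13 − 9.886e+11) / (1.748e+13 + 9.886e+11) ≈ 0.8929.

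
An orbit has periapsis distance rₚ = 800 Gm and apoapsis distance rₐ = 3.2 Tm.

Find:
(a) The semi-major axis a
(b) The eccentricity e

Convert to SI: rₚ = 800 Gm = 8e+11 m; rₐ = 3.2 Tm = 3.2e+12 m.
(a) a = (rₚ + rₐ) / 2 = (8e+11 + 3.2e+12) / 2 ≈ 2e+12 m = 2 Tm.
(b) e = (rₐ − rₚ) / (rₐ + rₚ) = (3.2e+12 − 8e+11) / (3.2e+12 + 8e+11) ≈ 0.6.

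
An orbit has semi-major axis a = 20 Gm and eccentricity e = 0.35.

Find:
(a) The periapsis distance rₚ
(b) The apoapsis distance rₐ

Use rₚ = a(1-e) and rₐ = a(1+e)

Convert to SI: a = 20 Gm = 2e+10 m.
(a) rₚ = a(1 − e) = 2e+10 · (1 − 0.35) = 2e+10 · 0.65 ≈ 1.3e+10 m = 13 Gm.
(b) rₐ = a(1 + e) = 2e+10 · (1 + 0.35) = 2e+10 · 1.35 ≈ 2.7e+10 m = 27 Gm.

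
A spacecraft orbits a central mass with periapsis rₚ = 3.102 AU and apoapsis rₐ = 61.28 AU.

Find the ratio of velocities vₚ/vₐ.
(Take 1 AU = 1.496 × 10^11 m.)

Convert to SI: rₚ = 3.102 AU = 4.64059e+11 m; rₐ = 61.28 AU = 9.16749e+12 m.
Conservation of angular momentum gives rₚvₚ = rₐvₐ, so vₚ/vₐ = rₐ/rₚ.
vₚ/vₐ = 9.16749e+12 / 4.64059e+11 ≈ 19.75.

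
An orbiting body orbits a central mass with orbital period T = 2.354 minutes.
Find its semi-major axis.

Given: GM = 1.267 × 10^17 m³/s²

Convert to SI: T = 2.354 minutes = 141.24 s.
Invert Kepler's third law: a = (GM · T² / (4π²))^(1/3).
Substituting T = 141.24 s and GM = 1.267e+17 m³/s²:
a = (1.267e+17 · (141.24)² / (4π²))^(1/3) m
a ≈ 4e+06 m = 4 Mm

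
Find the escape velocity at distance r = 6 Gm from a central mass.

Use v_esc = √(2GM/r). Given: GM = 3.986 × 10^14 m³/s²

Convert to SI: r = 6 Gm = 6e+09 m.
Escape velocity comes from setting total energy to zero: ½v² − GM/r = 0 ⇒ v_esc = √(2GM / r).
v_esc = √(2 · 3.986e+14 / 6e+09) m/s ≈ 364.5 m/s = 364.5 m/s.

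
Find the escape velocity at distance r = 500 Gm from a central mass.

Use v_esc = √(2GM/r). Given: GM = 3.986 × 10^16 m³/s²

Convert to SI: r = 500 Gm = 5e+11 m.
Escape velocity comes from setting total energy to zero: ½v² − GM/r = 0 ⇒ v_esc = √(2GM / r).
v_esc = √(2 · 3.986e+16 / 5e+11) m/s ≈ 399.3 m/s = 399.3 m/s.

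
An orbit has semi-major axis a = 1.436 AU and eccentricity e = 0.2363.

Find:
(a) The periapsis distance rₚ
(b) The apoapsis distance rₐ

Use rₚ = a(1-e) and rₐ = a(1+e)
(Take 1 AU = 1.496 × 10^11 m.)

Convert to SI: a = 1.436 AU = 2.14826e+11 m.
(a) rₚ = a(1 − e) = 2.14826e+11 · (1 − 0.2363) = 2.14826e+11 · 0.7637 ≈ 1.641e+11 m = 1.097 AU.
(b) rₐ = a(1 + e) = 2.14826e+11 · (1 + 0.2363) = 2.14826e+11 · 1.2363 ≈ 2.656e+11 m = 1.775 AU.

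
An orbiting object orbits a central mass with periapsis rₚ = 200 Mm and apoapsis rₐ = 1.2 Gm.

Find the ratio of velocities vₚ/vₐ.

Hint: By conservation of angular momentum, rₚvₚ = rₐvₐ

Convert to SI: rₚ = 200 Mm = 2e+08 m; rₐ = 1.2 Gm = 1.2e+09 m.
Conservation of angular momentum gives rₚvₚ = rₐvₐ, so vₚ/vₐ = rₐ/rₚ.
vₚ/vₐ = 1.2e+09 / 2e+08 ≈ 6.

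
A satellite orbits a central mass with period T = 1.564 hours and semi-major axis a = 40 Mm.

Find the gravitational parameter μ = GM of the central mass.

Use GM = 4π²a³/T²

Convert to SI: T = 1.564 hours = 5630.4 s; a = 40 Mm = 4e+07 m.
GM = 4π² · a³ / T².
GM = 4π² · (4e+07)³ / (5630.4)² m³/s² ≈ 7.97e+16 m³/s² = 7.97 × 10^16 m³/s².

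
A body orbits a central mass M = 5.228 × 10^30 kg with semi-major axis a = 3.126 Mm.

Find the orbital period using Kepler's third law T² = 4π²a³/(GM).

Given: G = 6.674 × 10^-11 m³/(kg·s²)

Convert to SI: a = 3.126 Mm = 3.126e+06 m.
GM = G · M = 6.674e-11 · 5.228e+30 = 3.48917e+20 m³/s².
Kepler's third law: T = 2π √(a³ / GM).
Substituting a = 3.126e+06 m and GM = 3.48917e+20 m³/s²:
T = 2π √((3.126e+06)³ / 3.48917e+20) s
T ≈ 1.859 s = 1.859 seconds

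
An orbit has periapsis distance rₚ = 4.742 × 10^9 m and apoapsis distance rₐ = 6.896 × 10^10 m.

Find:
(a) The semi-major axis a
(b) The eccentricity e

(a) a = (rₚ + rₐ) / 2 = (4.742e+09 + 6.896e+10) / 2 ≈ 3.685e+10 m = 3.685 × 10^10 m.
(b) e = (rₐ − rₚ) / (rₐ + rₚ) = (6.896e+10 − 4.742e+09) / (6.896e+10 + 4.742e+09) ≈ 0.8713.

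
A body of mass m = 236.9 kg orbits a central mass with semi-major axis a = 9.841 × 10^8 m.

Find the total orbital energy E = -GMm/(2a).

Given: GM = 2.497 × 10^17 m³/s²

E = −GMm / (2a).
E = −2.497e+17 · 236.9 / (2 · 9.841e+08) J ≈ -3.005e+10 J = -30.05 GJ.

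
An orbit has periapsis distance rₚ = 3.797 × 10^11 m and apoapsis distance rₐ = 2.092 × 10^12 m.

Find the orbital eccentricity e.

e = (rₐ − rₚ) / (rₐ + rₚ).
e = (2.092e+12 − 3.797e+11) / (2.092e+12 + 3.797e+11) = 1.7123e+12 / 2.4717e+12 ≈ 0.6928.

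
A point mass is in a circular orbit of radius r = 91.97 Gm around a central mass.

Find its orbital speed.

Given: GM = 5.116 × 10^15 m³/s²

Convert to SI: r = 91.97 Gm = 9.197e+10 m.
For a circular orbit, gravity supplies the centripetal force, so v = √(GM / r).
v = √(5.116e+15 / 9.197e+10) m/s ≈ 235.9 m/s = 235.9 m/s.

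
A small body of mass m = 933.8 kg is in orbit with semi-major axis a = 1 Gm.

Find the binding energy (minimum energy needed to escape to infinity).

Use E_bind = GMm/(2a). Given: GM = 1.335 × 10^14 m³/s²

Convert to SI: a = 1 Gm = 1e+09 m.
Total orbital energy is E = −GMm/(2a); binding energy is E_bind = −E = GMm/(2a).
E_bind = 1.335e+14 · 933.8 / (2 · 1e+09) J ≈ 6.233e+07 J = 62.33 MJ.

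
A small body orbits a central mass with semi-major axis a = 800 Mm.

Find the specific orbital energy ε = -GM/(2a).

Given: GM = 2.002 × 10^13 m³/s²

Convert to SI: a = 800 Mm = 8e+08 m.
ε = −GM / (2a).
ε = −2.002e+13 / (2 · 8e+08) J/kg ≈ -1.251e+04 J/kg = -12.51 kJ/kg.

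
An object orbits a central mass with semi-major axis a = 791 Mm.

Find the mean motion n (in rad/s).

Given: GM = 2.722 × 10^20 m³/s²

Convert to SI: a = 791 Mm = 7.91e+08 m.
n = √(GM / a³).
n = √(2.722e+20 / (7.91e+08)³) rad/s ≈ 0.0007416 rad/s.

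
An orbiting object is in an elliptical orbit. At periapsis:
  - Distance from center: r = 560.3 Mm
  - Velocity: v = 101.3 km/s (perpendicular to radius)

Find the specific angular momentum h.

Convert to SI: r = 560.3 Mm = 5.603e+08 m; v = 101.3 km/s = 101300 m/s.
With v perpendicular to r, h = r · v.
h = 5.603e+08 · 101300 m²/s ≈ 5.676e+13 m²/s.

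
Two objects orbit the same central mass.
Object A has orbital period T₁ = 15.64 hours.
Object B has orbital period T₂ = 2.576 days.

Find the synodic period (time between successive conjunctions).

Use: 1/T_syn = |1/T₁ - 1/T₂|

Convert to SI: T₁ = 15.64 hours = 56304 s; T₂ = 2.576 days = 222566 s.
T_syn = |T₁ · T₂ / (T₁ − T₂)|.
T_syn = |56304 · 222566 / (56304 − 222566)| s ≈ 7.537e+04 s = 20.94 hours.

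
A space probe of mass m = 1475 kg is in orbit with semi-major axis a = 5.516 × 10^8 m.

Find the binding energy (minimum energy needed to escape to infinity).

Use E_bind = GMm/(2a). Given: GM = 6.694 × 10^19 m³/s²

Total orbital energy is E = −GMm/(2a); binding energy is E_bind = −E = GMm/(2a).
E_bind = 6.694e+19 · 1475 / (2 · 5.516e+08) J ≈ 8.95e+13 J = 89.5 TJ.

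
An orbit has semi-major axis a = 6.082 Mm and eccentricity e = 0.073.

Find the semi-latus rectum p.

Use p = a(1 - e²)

Convert to SI: a = 6.082 Mm = 6.082e+06 m.
p = a (1 − e²).
p = 6.082e+06 · (1 − (0.073)²) = 6.082e+06 · 0.994671 ≈ 6.05e+06 m = 6.05 Mm.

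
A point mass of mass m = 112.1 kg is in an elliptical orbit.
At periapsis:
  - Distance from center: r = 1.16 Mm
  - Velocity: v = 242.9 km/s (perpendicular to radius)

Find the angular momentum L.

Convert to SI: r = 1.16 Mm = 1.16e+06 m; v = 242.9 km/s = 242900 m/s.
Since v is perpendicular to r, L = m · v · r.
L = 112.1 · 242900 · 1.16e+06 kg·m²/s ≈ 3.159e+13 kg·m²/s.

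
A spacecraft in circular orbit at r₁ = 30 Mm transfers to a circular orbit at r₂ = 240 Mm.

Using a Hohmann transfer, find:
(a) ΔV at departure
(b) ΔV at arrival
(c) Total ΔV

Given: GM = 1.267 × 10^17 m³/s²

Convert to SI: r₁ = 30 Mm = 3e+07 m; r₂ = 240 Mm = 2.4e+08 m.
Transfer semi-major axis: a_t = (r₁ + r₂)/2 = (3e+07 + 2.4e+08)/2 = 1.35e+08 m.
Circular speeds: v₁ = √(GM/r₁) = 64987.2 m/s, v₂ = √(GM/r₂) = 22976.4 m/s.
Transfer speeds (vis-viva v² = GM(2/r − 1/a_t)): v₁ᵗ = 86649.6 m/s, v₂ᵗ = 10831.2 m/s.
(a) ΔV₁ = |v₁ᵗ − v₁| ≈ 2.166e+04 m/s = 21.66 km/s.
(b) ΔV₂ = |v₂ − v₂ᵗ| ≈ 1.215e+04 m/s = 12.15 km/s.
(c) ΔV_total = ΔV₁ + ΔV₂ ≈ 3.381e+04 m/s = 33.81 km/s.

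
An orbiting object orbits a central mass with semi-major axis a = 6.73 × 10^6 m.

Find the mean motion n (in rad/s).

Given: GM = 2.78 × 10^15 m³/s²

n = √(GM / a³).
n = √(2.78e+15 / (6.73e+06)³) rad/s ≈ 0.00302 rad/s.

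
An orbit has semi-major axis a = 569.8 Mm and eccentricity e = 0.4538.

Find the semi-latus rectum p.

Convert to SI: a = 569.8 Mm = 5.698e+08 m.
p = a (1 − e²).
p = 5.698e+08 · (1 − (0.4538)²) = 5.698e+08 · 0.794066 ≈ 4.525e+08 m = 452.5 Mm.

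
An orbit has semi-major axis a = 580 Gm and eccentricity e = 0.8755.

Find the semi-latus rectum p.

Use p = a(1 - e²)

Convert to SI: a = 580 Gm = 5.8e+11 m.
p = a (1 − e²).
p = 5.8e+11 · (1 − (0.8755)²) = 5.8e+11 · 0.2335 ≈ 1.354e+11 m = 135.4 Gm.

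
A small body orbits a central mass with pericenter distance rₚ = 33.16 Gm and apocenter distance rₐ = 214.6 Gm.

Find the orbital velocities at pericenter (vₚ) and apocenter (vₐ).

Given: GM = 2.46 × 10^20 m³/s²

Convert to SI: rₚ = 33.16 Gm = 3.316e+10 m; rₐ = 214.6 Gm = 2.146e+11 m.
Use the vis-viva equation v² = GM(2/r − 1/a) with a = (rₚ + rₐ)/2 = (3.316e+10 + 2.146e+11)/2 = 1.2388e+11 m.
vₚ = √(GM · (2/rₚ − 1/a)) = √(2.46e+20 · (2/3.316e+10 − 1/1.2388e+11)) m/s ≈ 1.134e+05 m/s = 113.4 km/s.
vₐ = √(GM · (2/rₐ − 1/a)) = √(2.46e+20 · (2/2.146e+11 − 1/1.2388e+11)) m/s ≈ 1.752e+04 m/s = 17.52 km/s.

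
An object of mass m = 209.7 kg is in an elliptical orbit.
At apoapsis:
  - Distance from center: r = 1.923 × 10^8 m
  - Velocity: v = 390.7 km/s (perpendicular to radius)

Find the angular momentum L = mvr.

Convert to SI: v = 390.7 km/s = 390700 m/s.
Since v is perpendicular to r, L = m · v · r.
L = 209.7 · 390700 · 1.923e+08 kg·m²/s ≈ 1.576e+16 kg·m²/s.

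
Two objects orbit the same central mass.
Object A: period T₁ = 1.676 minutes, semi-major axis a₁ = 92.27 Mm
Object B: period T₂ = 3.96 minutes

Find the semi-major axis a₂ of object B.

Convert to SI: T₁ = 1.676 minutes = 100.56 s; a₁ = 92.27 Mm = 9.227e+07 m; T₂ = 3.96 minutes = 237.6 s.
Kepler's third law: (T₁/T₂)² = (a₁/a₂)³ ⇒ a₂ = a₁ · (T₂/T₁)^(2/3).
T₂/T₁ = 237.6 / 100.56 = 2.36277.
a₂ = 9.227e+07 · (2.36277)^(2/3) m ≈ 1.637e+08 m = 163.7 Mm.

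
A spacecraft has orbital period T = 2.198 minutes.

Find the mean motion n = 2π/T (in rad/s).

Convert to SI: T = 2.198 minutes = 131.88 s.
n = 2π / T.
n = 2π / 131.88 s ≈ 0.04764 rad/s.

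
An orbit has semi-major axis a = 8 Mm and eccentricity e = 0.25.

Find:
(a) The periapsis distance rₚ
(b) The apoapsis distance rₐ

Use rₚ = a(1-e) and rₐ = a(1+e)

Convert to SI: a = 8 Mm = 8e+06 m.
(a) rₚ = a(1 − e) = 8e+06 · (1 − 0.25) = 8e+06 · 0.75 ≈ 6e+06 m = 6 Mm.
(b) rₐ = a(1 + e) = 8e+06 · (1 + 0.25) = 8e+06 · 1.25 ≈ 1e+07 m = 10 Mm.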